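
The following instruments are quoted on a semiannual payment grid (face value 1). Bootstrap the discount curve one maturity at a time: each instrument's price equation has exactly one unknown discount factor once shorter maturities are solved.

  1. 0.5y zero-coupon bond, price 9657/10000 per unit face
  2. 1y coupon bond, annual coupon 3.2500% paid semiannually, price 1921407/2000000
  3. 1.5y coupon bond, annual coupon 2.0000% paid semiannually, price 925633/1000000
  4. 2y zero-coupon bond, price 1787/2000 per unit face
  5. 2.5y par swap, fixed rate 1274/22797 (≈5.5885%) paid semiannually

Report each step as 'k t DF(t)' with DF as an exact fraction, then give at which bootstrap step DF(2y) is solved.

1 1/2 9657/10000
2 1 9299/10000
3 3/2 8977/10000
4 2 1787/2000
5 5/2 4363/5000
DF(2y) is solved at step 4

step 1 [0.5y] zero: DF = P = 9657/10000 ≈ 0.965700
step 2 [1y] bond c/2=13/800: DF=(1921407/2000000 − 13/800·(0.965700))/(1+13/800) = 9299/10000 ≈ 0.929900
step 3 [1.5y] bond c/2=1/100: DF=(925633/1000000 − 1/100·(0.965700+0.929900))/(1+1/100) = 8977/10000 ≈ 0.897700
step 4 [2y] zero: DF = P = 1787/2000 ≈ 0.893500
step 5 [2.5y] swap r/2=637/22797: DF=(1 − 637/22797·(0.965700+0.929900+0.897700+0.893500))/(1+637/22797) = 4363/5000 ≈ 0.872600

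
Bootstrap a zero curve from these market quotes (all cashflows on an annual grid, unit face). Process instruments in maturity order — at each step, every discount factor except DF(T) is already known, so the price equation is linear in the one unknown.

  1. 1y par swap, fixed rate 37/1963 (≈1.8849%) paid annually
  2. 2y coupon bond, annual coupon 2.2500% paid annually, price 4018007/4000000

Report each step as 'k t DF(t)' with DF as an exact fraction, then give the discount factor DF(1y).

1 1 1963/2000
2 2 1201/1250
DF(1y) = 1963/2000 ≈ 0.981500

step 1 [1y] swap r/1=37/1963: DF=(1 − 37/1963·(0))/(1+37/1963) = 1963/2000 ≈ 0.981500
step 2 [2y] bond c/1=9/400: DF=(4018007/4000000 − 9/400·(0.981500))/(1+9/400) = 1201/1250 ≈ 0.960800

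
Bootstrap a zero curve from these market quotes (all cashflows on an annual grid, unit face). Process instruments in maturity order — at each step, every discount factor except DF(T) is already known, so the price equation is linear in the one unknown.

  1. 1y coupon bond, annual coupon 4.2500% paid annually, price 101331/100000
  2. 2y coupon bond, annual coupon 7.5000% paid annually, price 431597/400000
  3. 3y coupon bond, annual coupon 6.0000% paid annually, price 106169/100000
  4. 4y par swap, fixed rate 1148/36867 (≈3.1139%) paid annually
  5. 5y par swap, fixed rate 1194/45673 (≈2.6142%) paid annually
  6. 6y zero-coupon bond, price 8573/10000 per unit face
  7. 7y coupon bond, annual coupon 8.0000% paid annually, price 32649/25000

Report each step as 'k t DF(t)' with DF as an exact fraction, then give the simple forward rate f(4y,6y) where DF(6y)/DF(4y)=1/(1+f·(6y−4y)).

step 1 [1y] bond c/1=17/400: DF=(101331/100000 − 17/400·(0))/(1+17/400) = 243/250 ≈ 0.972000
step 2 [2y] bond c/1=3/40: DF=(431597/400000 − 3/40·(0.972000))/(1+3/40) = 9359/10000 ≈ 0.935900
step 3 [3y] bond c/1=3/50: DF=(106169/100000 − 3/50·(0.972000+0.935900))/(1+3/50) = 1117/1250 ≈ 0.893600
step 4 [4y] swap r/1=1148/36867: DF=(1 − 1148/36867·(0.972000+0.935900+0.893600))/(1+1148/36867) = 2213/2500 ≈ 0.885200
step 5 [5y] swap r/1=1194/45673: DF=(1 − 1194/45673·(0.972000+0.935900+0.893600+0.885200))/(1+1194/45673) = 4403/5000 ≈ 0.880600
step 6 [6y] zero: DF = P = 8573/10000 ≈ 0.857300
step 7 [7y] bond c/1=2/25: DF=(32649/25000 − 2/25·(0.972000+0.935900+0.893600+0.885200+0.880600+0.857300))/(1+2/25) = 4037/5000 ≈ 0.807400

1 1 243/250
2 2 9359/10000
3 3 1117/1250
4 4 2213/2500
5 5 4403/5000
6 6 8573/10000
7 7 4037/5000
f(4y,6y) = ((2213/2500)/(8573/10000) − 1)/(2) = 279/17146 ≈ 1.6272%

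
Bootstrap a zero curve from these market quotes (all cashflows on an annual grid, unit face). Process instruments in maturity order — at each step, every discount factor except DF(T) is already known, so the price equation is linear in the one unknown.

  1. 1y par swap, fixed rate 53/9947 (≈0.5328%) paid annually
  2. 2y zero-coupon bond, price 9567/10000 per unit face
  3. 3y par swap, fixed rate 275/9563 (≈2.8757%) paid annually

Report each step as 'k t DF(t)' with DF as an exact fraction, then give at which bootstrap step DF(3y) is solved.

step 1 [1y] swap r/1=53/9947: DF=(1 − 53/9947·(0))/(1+53/9947) = 9947/10000 ≈ 0.994700
step 2 [2y] zero: DF = P = 9567/10000 ≈ 0.956700
step 3 [3y] swap r/1=275/9563: DF=(1 − 275/9563·(0.994700+0.956700))/(1+275/9563) = 367/400 ≈ 0.917500

1 1 9947/10000
2 2 9567/10000
3 3 367/400
DF(3y) is solved at step 3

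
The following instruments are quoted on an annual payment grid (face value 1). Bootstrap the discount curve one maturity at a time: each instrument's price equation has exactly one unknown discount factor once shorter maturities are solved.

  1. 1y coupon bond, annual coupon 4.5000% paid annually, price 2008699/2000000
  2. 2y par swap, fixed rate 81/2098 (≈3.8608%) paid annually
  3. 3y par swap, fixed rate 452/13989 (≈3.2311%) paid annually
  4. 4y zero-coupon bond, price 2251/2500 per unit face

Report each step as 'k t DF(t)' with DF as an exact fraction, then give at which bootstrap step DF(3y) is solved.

1 1 9611/10000
2 2 9271/10000
3 3 1137/1250
4 4 2251/2500
DF(3y) is solved at step 3

step 1 [1y] bond c/1=9/200: DF=(2008699/2000000 − 9/200·(0))/(1+9/200) = 9611/10000 ≈ 0.961100
step 2 [2y] swap r/1=81/2098: DF=(1 − 81/2098·(0.961100))/(1+81/2098) = 9271/10000 ≈ 0.927100
step 3 [3y] swap r/1=452/13989: DF=(1 − 452/13989·(0.961100+0.927100))/(1+452/13989) = 1137/1250 ≈ 0.909600
step 4 [4y] zero: DF = P = 2251/2500 ≈ 0.900400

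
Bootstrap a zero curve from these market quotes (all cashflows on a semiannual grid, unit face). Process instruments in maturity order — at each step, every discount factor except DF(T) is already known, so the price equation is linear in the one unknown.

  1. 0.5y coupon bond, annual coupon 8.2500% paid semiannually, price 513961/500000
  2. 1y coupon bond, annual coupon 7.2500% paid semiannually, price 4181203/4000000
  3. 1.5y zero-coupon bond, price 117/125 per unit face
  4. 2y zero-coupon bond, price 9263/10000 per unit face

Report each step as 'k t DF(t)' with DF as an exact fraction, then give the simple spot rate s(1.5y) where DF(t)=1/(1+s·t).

1 1/2 617/625
2 1 4871/5000
3 3/2 117/125
4 2 9263/10000
s(1.5y) = (1/(117/125) − 1)/(3/2) = 16/351 ≈ 4.5584%

step 1 [0.5y] bond c/2=33/800: DF=(513961/500000 − 33/800·(0))/(1+33/800) = 617/625 ≈ 0.987200
step 2 [1y] bond c/2=29/800: DF=(4181203/4000000 − 29/800·(0.987200))/(1+29/800) = 4871/5000 ≈ 0.974200
step 3 [1.5y] zero: DF = P = 117/125 ≈ 0.936000
step 4 [2y] zero: DF = P = 9263/10000 ≈ 0.926300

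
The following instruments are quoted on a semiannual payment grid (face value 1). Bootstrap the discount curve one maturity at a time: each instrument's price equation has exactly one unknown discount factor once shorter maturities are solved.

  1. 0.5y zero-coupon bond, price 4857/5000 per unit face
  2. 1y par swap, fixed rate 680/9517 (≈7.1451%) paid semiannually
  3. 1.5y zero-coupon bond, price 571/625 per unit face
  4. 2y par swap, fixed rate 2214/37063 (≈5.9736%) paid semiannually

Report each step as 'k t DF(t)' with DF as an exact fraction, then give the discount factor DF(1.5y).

step 1 [0.5y] zero: DF = P = 4857/5000 ≈ 0.971400
step 2 [1y] swap r/2=340/9517: DF=(1 − 340/9517·(0.971400))/(1+340/9517) = 233/250 ≈ 0.932000
step 3 [1.5y] zero: DF = P = 571/625 ≈ 0.913600
step 4 [2y] swap r/2=1107/37063: DF=(1 − 1107/37063·(0.971400+0.932000+0.913600))/(1+1107/37063) = 8893/10000 ≈ 0.889300

1 1/2 4857/5000
2 1 233/250
3 3/2 571/625
4 2 8893/10000
DF(1.5y) = 571/625 ≈ 0.913600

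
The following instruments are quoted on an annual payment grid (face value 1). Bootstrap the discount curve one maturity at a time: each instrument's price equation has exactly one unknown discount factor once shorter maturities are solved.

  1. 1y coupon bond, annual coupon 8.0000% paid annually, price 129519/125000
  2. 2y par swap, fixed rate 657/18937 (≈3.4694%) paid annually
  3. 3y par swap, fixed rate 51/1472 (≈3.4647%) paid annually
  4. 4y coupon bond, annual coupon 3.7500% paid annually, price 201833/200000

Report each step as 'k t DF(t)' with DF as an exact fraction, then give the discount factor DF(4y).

1 1 4797/5000
2 2 9343/10000
3 3 9031/10000
4 4 2179/2500
DF(4y) = 2179/2500 ≈ 0.871600

step 1 [1y] bond c/1=2/25: DF=(129519/125000 − 2/25·(0))/(1+2/25) = 4797/5000 ≈ 0.959400
step 2 [2y] swap r/1=657/18937: DF=(1 − 657/18937·(0.959400))/(1+657/18937) = 9343/10000 ≈ 0.934300
step 3 [3y] swap r/1=51/1472: DF=(1 − 51/1472·(0.959400+0.934300))/(1+51/1472) = 9031/10000 ≈ 0.903100
step 4 [4y] bond c/1=3/80: DF=(201833/200000 − 3/80·(0.959400+0.934300+0.903100))/(1+3/80) = 2179/2500 ≈ 0.871600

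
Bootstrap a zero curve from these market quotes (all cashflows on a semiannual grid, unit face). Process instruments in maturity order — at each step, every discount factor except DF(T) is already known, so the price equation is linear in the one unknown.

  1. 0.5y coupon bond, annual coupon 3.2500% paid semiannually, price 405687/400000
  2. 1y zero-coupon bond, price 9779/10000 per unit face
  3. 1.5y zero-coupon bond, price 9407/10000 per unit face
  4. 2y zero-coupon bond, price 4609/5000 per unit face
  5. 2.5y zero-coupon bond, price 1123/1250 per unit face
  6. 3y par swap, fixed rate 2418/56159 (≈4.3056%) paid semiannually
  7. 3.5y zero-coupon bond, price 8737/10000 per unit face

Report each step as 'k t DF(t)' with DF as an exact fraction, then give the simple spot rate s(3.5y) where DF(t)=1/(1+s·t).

1 1/2 499/500
2 1 9779/10000
3 3/2 9407/10000
4 2 4609/5000
5 5/2 1123/1250
6 3 8791/10000
7 7/2 8737/10000
s(3.5y) = (1/(8737/10000) − 1)/(7/2) = 2526/61159 ≈ 4.1302%

step 1 [0.5y] bond c/2=13/800: DF=(405687/400000 − 13/800·(0))/(1+13/800) = 499/500 ≈ 0.998000
step 2 [1y] zero: DF = P = 9779/10000 ≈ 0.977900
step 3 [1.5y] zero: DF = P = 9407/10000 ≈ 0.940700
step 4 [2y] zero: DF = P = 4609/5000 ≈ 0.921800
step 5 [2.5y] zero: DF = P = 1123/1250 ≈ 0.898400
step 6 [3y] swap r/2=1209/56159: DF=(1 − 1209/56159·(0.998000+0.977900+0.940700+0.921800+0.898400))/(1+1209/56159) = 8791/10000 ≈ 0.879100
step 7 [3.5y] zero: DF = P = 8737/10000 ≈ 0.873700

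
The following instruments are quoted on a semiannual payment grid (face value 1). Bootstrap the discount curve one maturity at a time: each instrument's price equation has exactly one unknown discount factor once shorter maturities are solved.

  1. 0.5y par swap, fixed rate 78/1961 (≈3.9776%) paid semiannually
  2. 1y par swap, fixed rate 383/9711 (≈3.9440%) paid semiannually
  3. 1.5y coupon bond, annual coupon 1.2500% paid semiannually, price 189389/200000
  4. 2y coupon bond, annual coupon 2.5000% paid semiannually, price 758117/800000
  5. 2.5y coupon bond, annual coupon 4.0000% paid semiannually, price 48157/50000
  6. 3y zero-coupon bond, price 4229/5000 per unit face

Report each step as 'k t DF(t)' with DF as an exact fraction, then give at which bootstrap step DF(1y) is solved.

1 1/2 1961/2000
2 1 9617/10000
3 3/2 929/1000
4 2 1801/2000
5 5/2 8703/10000
6 3 4229/5000
DF(1y) is solved at step 2

step 1 [0.5y] swap r/2=39/1961: DF=(1 − 39/1961·(0))/(1+39/1961) = 1961/2000 ≈ 0.980500
step 2 [1y] swap r/2=383/19422: DF=(1 − 383/19422·(0.980500))/(1+383/19422) = 9617/10000 ≈ 0.961700
step 3 [1.5y] bond c/2=1/160: DF=(189389/200000 − 1/160·(0.980500+0.961700))/(1+1/160) = 929/1000 ≈ 0.929000
step 4 [2y] bond c/2=1/80: DF=(758117/800000 − 1/80·(0.980500+0.961700+0.929000))/(1+1/80) = 1801/2000 ≈ 0.900500
step 5 [2.5y] bond c/2=1/50: DF=(48157/50000 − 1/50·(0.980500+0.961700+0.929000+0.900500))/(1+1/50) = 8703/10000 ≈ 0.870300
step 6 [3y] zero: DF = P = 4229/5000 ≈ 0.845800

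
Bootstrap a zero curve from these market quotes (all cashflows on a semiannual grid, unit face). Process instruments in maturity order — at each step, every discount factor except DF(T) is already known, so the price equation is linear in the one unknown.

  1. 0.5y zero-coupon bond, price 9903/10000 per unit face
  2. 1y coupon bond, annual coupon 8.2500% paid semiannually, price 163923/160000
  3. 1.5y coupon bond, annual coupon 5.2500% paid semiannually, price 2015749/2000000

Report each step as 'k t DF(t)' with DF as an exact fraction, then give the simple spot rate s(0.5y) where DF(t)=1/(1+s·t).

1 1/2 9903/10000
2 1 9447/10000
3 3/2 4663/5000
s(0.5y) = (1/(9903/10000) − 1)/(1/2) = 194/9903 ≈ 1.9590%

step 1 [0.5y] zero: DF = P = 9903/10000 ≈ 0.990300
step 2 [1y] bond c/2=33/800: DF=(163923/160000 − 33/800·(0.990300))/(1+33/800) = 9447/10000 ≈ 0.944700
step 3 [1.5y] bond c/2=21/800: DF=(2015749/2000000 − 21/800·(0.990300+0.944700))/(1+21/800) = 4663/5000 ≈ 0.932600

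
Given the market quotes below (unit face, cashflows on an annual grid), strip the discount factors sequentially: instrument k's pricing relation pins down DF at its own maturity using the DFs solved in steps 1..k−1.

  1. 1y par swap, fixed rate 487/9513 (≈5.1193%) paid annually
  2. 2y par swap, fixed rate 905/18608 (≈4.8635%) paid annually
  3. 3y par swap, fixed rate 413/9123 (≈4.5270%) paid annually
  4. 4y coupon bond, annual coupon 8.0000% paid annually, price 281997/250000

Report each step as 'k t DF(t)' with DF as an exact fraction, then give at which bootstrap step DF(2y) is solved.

1 1 9513/10000
2 2 1819/2000
3 3 8761/10000
4 4 8417/10000
DF(2y) is solved at step 2

step 1 [1y] swap r/1=487/9513: DF=(1 − 487/9513·(0))/(1+487/9513) = 9513/10000 ≈ 0.951300
step 2 [2y] swap r/1=905/18608: DF=(1 − 905/18608·(0.951300))/(1+905/18608) = 1819/2000 ≈ 0.909500
step 3 [3y] swap r/1=413/9123: DF=(1 − 413/9123·(0.951300+0.909500))/(1+413/9123) = 8761/10000 ≈ 0.876100
step 4 [4y] bond c/1=2/25: DF=(281997/250000 − 2/25·(0.951300+0.909500+0.876100))/(1+2/25) = 8417/10000 ≈ 0.841700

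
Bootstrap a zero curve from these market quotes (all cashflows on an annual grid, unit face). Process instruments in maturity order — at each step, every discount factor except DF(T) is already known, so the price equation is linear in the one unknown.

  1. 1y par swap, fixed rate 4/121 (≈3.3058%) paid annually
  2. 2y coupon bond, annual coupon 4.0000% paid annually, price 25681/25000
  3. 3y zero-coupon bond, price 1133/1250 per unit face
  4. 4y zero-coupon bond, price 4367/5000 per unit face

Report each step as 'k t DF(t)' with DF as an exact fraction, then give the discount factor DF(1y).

1 1 121/125
2 2 1901/2000
3 3 1133/1250
4 4 4367/5000
DF(1y) = 121/125 ≈ 0.968000

step 1 [1y] swap r/1=4/121: DF=(1 − 4/121·(0))/(1+4/121) = 121/125 ≈ 0.968000
step 2 [2y] bond c/1=1/25: DF=(25681/25000 − 1/25·(0.968000))/(1+1/25) = 1901/2000 ≈ 0.950500
step 3 [3y] zero: DF = P = 1133/1250 ≈ 0.906400
step 4 [4y] zero: DF = P = 4367/5000 ≈ 0.873400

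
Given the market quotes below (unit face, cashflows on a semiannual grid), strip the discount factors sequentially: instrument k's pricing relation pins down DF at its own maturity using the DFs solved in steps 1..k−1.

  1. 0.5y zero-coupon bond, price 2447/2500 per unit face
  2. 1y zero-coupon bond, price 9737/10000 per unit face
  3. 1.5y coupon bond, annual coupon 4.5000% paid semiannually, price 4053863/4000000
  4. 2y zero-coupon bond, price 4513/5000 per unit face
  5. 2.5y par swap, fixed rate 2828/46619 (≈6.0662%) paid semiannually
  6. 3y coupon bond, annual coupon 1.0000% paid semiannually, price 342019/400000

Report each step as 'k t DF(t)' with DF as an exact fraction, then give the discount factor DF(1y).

step 1 [0.5y] zero: DF = P = 2447/2500 ≈ 0.978800
step 2 [1y] zero: DF = P = 9737/10000 ≈ 0.973700
step 3 [1.5y] bond c/2=9/400: DF=(4053863/4000000 − 9/400·(0.978800+0.973700))/(1+9/400) = 4741/5000 ≈ 0.948200
step 4 [2y] zero: DF = P = 4513/5000 ≈ 0.902600
step 5 [2.5y] swap r/2=1414/46619: DF=(1 − 1414/46619·(0.978800+0.973700+0.948200+0.902600))/(1+1414/46619) = 4293/5000 ≈ 0.858600
step 6 [3y] bond c/2=1/200: DF=(342019/400000 − 1/200·(0.978800+0.973700+0.948200+0.902600+0.858600))/(1+1/200) = 2069/2500 ≈ 0.827600

1 1/2 2447/2500
2 1 9737/10000
3 3/2 4741/5000
4 2 4513/5000
5 5/2 4293/5000
6 3 2069/2500
DF(1y) = 9737/10000 ≈ 0.973700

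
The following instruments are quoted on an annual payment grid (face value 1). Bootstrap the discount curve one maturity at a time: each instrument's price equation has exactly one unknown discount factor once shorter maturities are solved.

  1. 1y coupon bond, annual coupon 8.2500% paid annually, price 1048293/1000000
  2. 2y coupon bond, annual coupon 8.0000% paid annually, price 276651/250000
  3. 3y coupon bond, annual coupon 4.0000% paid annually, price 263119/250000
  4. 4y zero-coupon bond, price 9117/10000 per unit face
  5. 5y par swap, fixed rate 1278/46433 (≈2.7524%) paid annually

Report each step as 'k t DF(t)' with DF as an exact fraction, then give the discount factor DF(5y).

step 1 [1y] bond c/1=33/400: DF=(1048293/1000000 − 33/400·(0))/(1+33/400) = 2421/2500 ≈ 0.968400
step 2 [2y] bond c/1=2/25: DF=(276651/250000 − 2/25·(0.968400))/(1+2/25) = 9529/10000 ≈ 0.952900
step 3 [3y] bond c/1=1/25: DF=(263119/250000 − 1/25·(0.968400+0.952900))/(1+1/25) = 9381/10000 ≈ 0.938100
step 4 [4y] zero: DF = P = 9117/10000 ≈ 0.911700
step 5 [5y] swap r/1=1278/46433: DF=(1 − 1278/46433·(0.968400+0.952900+0.938100+0.911700))/(1+1278/46433) = 4361/5000 ≈ 0.872200

1 1 2421/2500
2 2 9529/10000
3 3 9381/10000
4 4 9117/10000
5 5 4361/5000
DF(5y) = 4361/5000 ≈ 0.872200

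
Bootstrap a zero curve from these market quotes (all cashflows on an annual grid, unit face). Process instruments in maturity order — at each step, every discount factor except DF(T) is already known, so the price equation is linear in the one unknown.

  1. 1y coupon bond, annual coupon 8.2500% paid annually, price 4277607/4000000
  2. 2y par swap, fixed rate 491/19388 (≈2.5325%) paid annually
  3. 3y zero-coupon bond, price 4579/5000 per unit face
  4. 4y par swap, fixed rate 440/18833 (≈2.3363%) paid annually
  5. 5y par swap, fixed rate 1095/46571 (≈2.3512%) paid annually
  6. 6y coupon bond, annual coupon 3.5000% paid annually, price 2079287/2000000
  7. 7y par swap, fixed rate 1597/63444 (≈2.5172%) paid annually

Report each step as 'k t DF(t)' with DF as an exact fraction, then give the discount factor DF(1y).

1 1 9879/10000
2 2 9509/10000
3 3 4579/5000
4 4 114/125
5 5 1781/2000
6 6 847/1000
7 7 8403/10000
DF(1y) = 9879/10000 ≈ 0.987900

step 1 [1y] bond c/1=33/400: DF=(4277607/4000000 − 33/400·(0))/(1+33/400) = 9879/10000 ≈ 0.987900
step 2 [2y] swap r/1=491/19388: DF=(1 − 491/19388·(0.987900))/(1+491/19388) = 9509/10000 ≈ 0.950900
step 3 [3y] zero: DF = P = 4579/5000 ≈ 0.915800
step 4 [4y] swap r/1=440/18833: DF=(1 − 440/18833·(0.987900+0.950900+0.915800))/(1+440/18833) = 114/125 ≈ 0.912000
step 5 [5y] swap r/1=1095/46571: DF=(1 − 1095/46571·(0.987900+0.950900+0.915800+0.912000))/(1+1095/46571) = 1781/2000 ≈ 0.890500
step 6 [6y] bond c/1=7/200: DF=(2079287/2000000 − 7/200·(0.987900+0.950900+0.915800+0.912000+0.890500))/(1+7/200) = 847/1000 ≈ 0.847000
step 7 [7y] swap r/1=1597/63444: DF=(1 − 1597/63444·(0.987900+0.950900+0.915800+0.912000+0.890500+0.847000))/(1+1597/63444) = 8403/10000 ≈ 0.840300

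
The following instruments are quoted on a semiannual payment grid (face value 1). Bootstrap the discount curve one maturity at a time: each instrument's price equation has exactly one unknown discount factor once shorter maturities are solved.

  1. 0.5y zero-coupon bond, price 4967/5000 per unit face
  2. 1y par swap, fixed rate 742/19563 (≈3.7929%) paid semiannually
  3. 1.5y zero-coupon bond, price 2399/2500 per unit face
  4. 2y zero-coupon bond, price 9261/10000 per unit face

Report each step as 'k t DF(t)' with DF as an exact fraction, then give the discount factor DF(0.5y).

step 1 [0.5y] zero: DF = P = 4967/5000 ≈ 0.993400
step 2 [1y] swap r/2=371/19563: DF=(1 − 371/19563·(0.993400))/(1+371/19563) = 9629/10000 ≈ 0.962900
step 3 [1.5y] zero: DF = P = 2399/2500 ≈ 0.959600
step 4 [2y] zero: DF = P = 9261/10000 ≈ 0.926100

1 1/2 4967/5000
2 1 9629/10000
3 3/2 2399/2500
4 2 9261/10000
DF(0.5y) = 4967/5000 ≈ 0.993400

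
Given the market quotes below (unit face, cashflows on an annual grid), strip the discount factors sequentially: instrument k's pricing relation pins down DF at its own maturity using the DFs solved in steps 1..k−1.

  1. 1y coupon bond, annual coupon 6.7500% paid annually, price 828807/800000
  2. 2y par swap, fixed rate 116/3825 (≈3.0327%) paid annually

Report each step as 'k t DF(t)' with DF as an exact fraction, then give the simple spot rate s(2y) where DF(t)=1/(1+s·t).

1 1 1941/2000
2 2 471/500
s(2y) = (1/(471/500) − 1)/(2) = 29/942 ≈ 3.0786%

step 1 [1y] bond c/1=27/400: DF=(828807/800000 − 27/400·(0))/(1+27/400) = 1941/2000 ≈ 0.970500
step 2 [2y] swap r/1=116/3825: DF=(1 − 116/3825·(0.970500))/(1+116/3825) = 471/500 ≈ 0.942000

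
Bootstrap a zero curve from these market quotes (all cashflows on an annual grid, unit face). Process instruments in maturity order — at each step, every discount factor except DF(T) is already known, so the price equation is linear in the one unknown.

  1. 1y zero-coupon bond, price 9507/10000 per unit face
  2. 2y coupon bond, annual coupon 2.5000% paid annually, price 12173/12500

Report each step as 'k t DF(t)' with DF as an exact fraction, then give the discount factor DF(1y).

1 1 9507/10000
2 2 9269/10000
DF(1y) = 9507/10000 ≈ 0.950700

step 1 [1y] zero: DF = P = 9507/10000 ≈ 0.950700
step 2 [2y] bond c/1=1/40: DF=(12173/12500 − 1/40·(0.950700))/(1+1/40) = 9269/10000 ≈ 0.926900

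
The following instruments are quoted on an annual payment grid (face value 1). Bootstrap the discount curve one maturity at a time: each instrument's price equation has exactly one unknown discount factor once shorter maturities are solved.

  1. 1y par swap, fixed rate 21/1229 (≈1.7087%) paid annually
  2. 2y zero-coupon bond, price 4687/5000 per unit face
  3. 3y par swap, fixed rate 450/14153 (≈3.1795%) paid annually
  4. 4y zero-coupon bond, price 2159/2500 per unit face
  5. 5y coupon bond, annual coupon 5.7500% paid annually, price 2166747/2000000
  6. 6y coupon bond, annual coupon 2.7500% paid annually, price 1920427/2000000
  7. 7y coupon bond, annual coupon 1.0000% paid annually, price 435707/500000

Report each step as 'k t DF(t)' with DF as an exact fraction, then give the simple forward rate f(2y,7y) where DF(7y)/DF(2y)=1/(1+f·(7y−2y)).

step 1 [1y] swap r/1=21/1229: DF=(1 − 21/1229·(0))/(1+21/1229) = 1229/1250 ≈ 0.983200
step 2 [2y] zero: DF = P = 4687/5000 ≈ 0.937400
step 3 [3y] swap r/1=450/14153: DF=(1 − 450/14153·(0.983200+0.937400))/(1+450/14153) = 91/100 ≈ 0.910000
step 4 [4y] zero: DF = P = 2159/2500 ≈ 0.863600
step 5 [5y] bond c/1=23/400: DF=(2166747/2000000 − 23/400·(0.983200+0.937400+0.910000+0.863600))/(1+23/400) = 2059/2500 ≈ 0.823600
step 6 [6y] bond c/1=11/400: DF=(1920427/2000000 − 11/400·(0.983200+0.937400+0.910000+0.863600+0.823600))/(1+11/400) = 1017/1250 ≈ 0.813600
step 7 [7y] bond c/1=1/100: DF=(435707/500000 − 1/100·(0.983200+0.937400+0.910000+0.863600+0.823600+0.813600))/(1+1/100) = 81/100 ≈ 0.810000

1 1 1229/1250
2 2 4687/5000
3 3 91/100
4 4 2159/2500
5 5 2059/2500
6 6 1017/1250
7 7 81/100
f(2y,7y) = ((4687/5000)/(81/100) − 1)/(5) = 637/20250 ≈ 3.1457%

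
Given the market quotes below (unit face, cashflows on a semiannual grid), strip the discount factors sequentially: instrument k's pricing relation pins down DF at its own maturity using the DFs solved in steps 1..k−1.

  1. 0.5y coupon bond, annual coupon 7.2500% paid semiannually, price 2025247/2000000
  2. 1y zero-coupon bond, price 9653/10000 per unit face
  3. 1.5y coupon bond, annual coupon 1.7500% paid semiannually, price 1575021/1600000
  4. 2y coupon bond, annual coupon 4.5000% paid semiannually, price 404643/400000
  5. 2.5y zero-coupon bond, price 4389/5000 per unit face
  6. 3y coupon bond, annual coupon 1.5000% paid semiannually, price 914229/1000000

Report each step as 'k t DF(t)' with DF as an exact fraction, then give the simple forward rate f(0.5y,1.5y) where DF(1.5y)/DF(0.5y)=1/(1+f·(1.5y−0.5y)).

step 1 [0.5y] bond c/2=29/800: DF=(2025247/2000000 − 29/800·(0))/(1+29/800) = 2443/2500 ≈ 0.977200
step 2 [1y] zero: DF = P = 9653/10000 ≈ 0.965300
step 3 [1.5y] bond c/2=7/800: DF=(1575021/1600000 − 7/800·(0.977200+0.965300))/(1+7/800) = 959/1000 ≈ 0.959000
step 4 [2y] bond c/2=9/400: DF=(404643/400000 − 9/400·(0.977200+0.965300+0.959000))/(1+9/400) = 1851/2000 ≈ 0.925500
step 5 [2.5y] zero: DF = P = 4389/5000 ≈ 0.877800
step 6 [3y] bond c/2=3/400: DF=(914229/1000000 − 3/400·(0.977200+0.965300+0.959000+0.925500+0.877800))/(1+3/400) = 2181/2500 ≈ 0.872400

1 1/2 2443/2500
2 1 9653/10000
3 3/2 959/1000
4 2 1851/2000
5 5/2 4389/5000
6 3 2181/2500
f(0.5y,1.5y) = ((2443/2500)/(959/1000) − 1)/(1) = 13/685 ≈ 1.8978%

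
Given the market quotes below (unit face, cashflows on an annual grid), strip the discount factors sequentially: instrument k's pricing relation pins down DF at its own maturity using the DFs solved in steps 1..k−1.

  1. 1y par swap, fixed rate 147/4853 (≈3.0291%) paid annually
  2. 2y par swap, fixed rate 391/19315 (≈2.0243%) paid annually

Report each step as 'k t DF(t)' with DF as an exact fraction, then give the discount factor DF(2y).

step 1 [1y] swap r/1=147/4853: DF=(1 − 147/4853·(0))/(1+147/4853) = 4853/5000 ≈ 0.970600
step 2 [2y] swap r/1=391/19315: DF=(1 − 391/19315·(0.970600))/(1+391/19315) = 9609/10000 ≈ 0.960900

1 1 4853/5000
2 2 9609/10000
DF(2y) = 9609/10000 ≈ 0.960900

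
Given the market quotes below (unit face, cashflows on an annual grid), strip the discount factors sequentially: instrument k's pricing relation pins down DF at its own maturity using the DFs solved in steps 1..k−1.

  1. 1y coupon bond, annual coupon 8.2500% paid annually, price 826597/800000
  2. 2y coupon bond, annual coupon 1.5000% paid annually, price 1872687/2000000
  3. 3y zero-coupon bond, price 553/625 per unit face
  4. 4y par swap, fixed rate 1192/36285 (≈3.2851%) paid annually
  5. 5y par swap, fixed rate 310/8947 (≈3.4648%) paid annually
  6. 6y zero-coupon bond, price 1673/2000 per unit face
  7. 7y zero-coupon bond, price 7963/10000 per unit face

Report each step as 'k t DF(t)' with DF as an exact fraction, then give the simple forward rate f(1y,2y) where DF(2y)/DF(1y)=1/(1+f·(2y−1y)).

1 1 1909/2000
2 2 2271/2500
3 3 553/625
4 4 1101/1250
5 5 169/200
6 6 1673/2000
7 7 7963/10000
f(1y,2y) = ((1909/2000)/(2271/2500) − 1)/(1) = 461/9084 ≈ 5.0749%

step 1 [1y] bond c/1=33/400: DF=(826597/800000 − 33/400·(0))/(1+33/400) = 1909/2000 ≈ 0.954500
step 2 [2y] bond c/1=3/200: DF=(1872687/2000000 − 3/200·(0.954500))/(1+3/200) = 2271/2500 ≈ 0.908400
step 3 [3y] zero: DF = P = 553/625 ≈ 0.884800
step 4 [4y] swap r/1=1192/36285: DF=(1 − 1192/36285·(0.954500+0.908400+0.884800))/(1+1192/36285) = 1101/1250 ≈ 0.880800
step 5 [5y] swap r/1=310/8947: DF=(1 − 310/8947·(0.954500+0.908400+0.884800+0.880800))/(1+310/8947) = 169/200 ≈ 0.845000
step 6 [6y] zero: DF = P = 1673/2000 ≈ 0.836500
step 7 [7y] zero: DF = P = 7963/10000 ≈ 0.796300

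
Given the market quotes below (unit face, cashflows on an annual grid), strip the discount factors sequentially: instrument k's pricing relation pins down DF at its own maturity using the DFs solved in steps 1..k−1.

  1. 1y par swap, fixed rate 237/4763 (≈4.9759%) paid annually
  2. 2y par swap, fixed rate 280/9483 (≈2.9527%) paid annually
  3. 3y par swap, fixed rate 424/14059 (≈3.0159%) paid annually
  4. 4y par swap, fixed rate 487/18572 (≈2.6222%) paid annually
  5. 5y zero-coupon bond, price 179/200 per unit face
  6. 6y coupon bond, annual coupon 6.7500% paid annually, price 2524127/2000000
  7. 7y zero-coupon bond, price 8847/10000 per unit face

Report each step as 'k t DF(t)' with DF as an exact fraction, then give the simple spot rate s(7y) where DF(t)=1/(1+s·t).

step 1 [1y] swap r/1=237/4763: DF=(1 − 237/4763·(0))/(1+237/4763) = 4763/5000 ≈ 0.952600
step 2 [2y] swap r/1=280/9483: DF=(1 − 280/9483·(0.952600))/(1+280/9483) = 118/125 ≈ 0.944000
step 3 [3y] swap r/1=424/14059: DF=(1 − 424/14059·(0.952600+0.944000))/(1+424/14059) = 572/625 ≈ 0.915200
step 4 [4y] swap r/1=487/18572: DF=(1 − 487/18572·(0.952600+0.944000+0.915200))/(1+487/18572) = 4513/5000 ≈ 0.902600
step 5 [5y] zero: DF = P = 179/200 ≈ 0.895000
step 6 [6y] bond c/1=27/400: DF=(2524127/2000000 − 27/400·(0.952600+0.944000+0.915200+0.902600+0.895000))/(1+27/400) = 2227/2500 ≈ 0.890800
step 7 [7y] zero: DF = P = 8847/10000 ≈ 0.884700

1 1 4763/5000
2 2 118/125
3 3 572/625
4 4 4513/5000
5 5 179/200
6 6 2227/2500
7 7 8847/10000
s(7y) = (1/(8847/10000) − 1)/(7) = 1153/61929 ≈ 1.8618%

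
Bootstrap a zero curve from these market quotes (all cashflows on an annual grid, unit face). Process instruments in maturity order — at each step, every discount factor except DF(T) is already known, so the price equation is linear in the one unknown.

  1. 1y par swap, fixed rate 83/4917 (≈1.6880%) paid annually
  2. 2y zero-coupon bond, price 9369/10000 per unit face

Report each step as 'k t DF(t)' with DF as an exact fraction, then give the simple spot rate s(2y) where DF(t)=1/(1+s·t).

1 1 4917/5000
2 2 9369/10000
s(2y) = (1/(9369/10000) − 1)/(2) = 631/18738 ≈ 3.3675%

step 1 [1y] swap r/1=83/4917: DF=(1 − 83/4917·(0))/(1+83/4917) = 4917/5000 ≈ 0.983400
step 2 [2y] zero: DF = P = 9369/10000 ≈ 0.936900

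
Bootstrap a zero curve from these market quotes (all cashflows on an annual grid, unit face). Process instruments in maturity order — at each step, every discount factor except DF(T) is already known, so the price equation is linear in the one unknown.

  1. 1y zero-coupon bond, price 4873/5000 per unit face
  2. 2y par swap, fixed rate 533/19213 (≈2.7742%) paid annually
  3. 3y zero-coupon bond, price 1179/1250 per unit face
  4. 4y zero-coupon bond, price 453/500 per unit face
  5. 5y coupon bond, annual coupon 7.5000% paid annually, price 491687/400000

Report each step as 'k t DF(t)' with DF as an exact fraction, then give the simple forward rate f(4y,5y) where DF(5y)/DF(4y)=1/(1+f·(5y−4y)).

step 1 [1y] zero: DF = P = 4873/5000 ≈ 0.974600
step 2 [2y] swap r/1=533/19213: DF=(1 − 533/19213·(0.974600))/(1+533/19213) = 9467/10000 ≈ 0.946700
step 3 [3y] zero: DF = P = 1179/1250 ≈ 0.943200
step 4 [4y] zero: DF = P = 453/500 ≈ 0.906000
step 5 [5y] bond c/1=3/40: DF=(491687/400000 − 3/40·(0.974600+0.946700+0.943200+0.906000))/(1+3/40) = 2201/2500 ≈ 0.880400

1 1 4873/5000
2 2 9467/10000
3 3 1179/1250
4 4 453/500
5 5 2201/2500
f(4y,5y) = ((453/500)/(2201/2500) − 1)/(1) = 64/2201 ≈ 2.9078%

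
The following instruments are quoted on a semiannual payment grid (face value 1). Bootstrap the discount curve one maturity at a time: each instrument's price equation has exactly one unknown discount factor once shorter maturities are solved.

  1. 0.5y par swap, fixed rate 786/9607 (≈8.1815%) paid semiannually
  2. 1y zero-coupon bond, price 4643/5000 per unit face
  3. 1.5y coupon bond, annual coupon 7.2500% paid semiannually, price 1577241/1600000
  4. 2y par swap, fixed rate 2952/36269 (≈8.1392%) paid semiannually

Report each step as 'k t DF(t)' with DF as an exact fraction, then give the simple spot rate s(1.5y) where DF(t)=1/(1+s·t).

step 1 [0.5y] swap r/2=393/9607: DF=(1 − 393/9607·(0))/(1+393/9607) = 9607/10000 ≈ 0.960700
step 2 [1y] zero: DF = P = 4643/5000 ≈ 0.928600
step 3 [1.5y] bond c/2=29/800: DF=(1577241/1600000 − 29/800·(0.960700+0.928600))/(1+29/800) = 2213/2500 ≈ 0.885200
step 4 [2y] swap r/2=1476/36269: DF=(1 − 1476/36269·(0.960700+0.928600+0.885200))/(1+1476/36269) = 2131/2500 ≈ 0.852400

1 1/2 9607/10000
2 1 4643/5000
3 3/2 2213/2500
4 2 2131/2500
s(1.5y) = (1/(2213/2500) − 1)/(3/2) = 574/6639 ≈ 8.6459%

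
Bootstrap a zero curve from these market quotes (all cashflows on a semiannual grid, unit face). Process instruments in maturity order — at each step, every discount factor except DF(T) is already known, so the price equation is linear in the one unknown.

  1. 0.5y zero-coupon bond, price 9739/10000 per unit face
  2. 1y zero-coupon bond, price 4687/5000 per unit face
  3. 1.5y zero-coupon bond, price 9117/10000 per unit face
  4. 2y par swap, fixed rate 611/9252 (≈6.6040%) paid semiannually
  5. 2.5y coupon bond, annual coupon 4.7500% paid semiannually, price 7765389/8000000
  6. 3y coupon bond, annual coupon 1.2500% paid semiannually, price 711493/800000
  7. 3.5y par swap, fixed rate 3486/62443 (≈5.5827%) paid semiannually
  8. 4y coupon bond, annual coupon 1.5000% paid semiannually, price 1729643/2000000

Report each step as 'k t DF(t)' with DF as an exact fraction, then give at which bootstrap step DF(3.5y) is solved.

1 1/2 9739/10000
2 1 4687/5000
3 3/2 9117/10000
4 2 4389/5000
5 5/2 8623/10000
6 3 1711/2000
7 7/2 8257/10000
8 4 8119/10000
DF(3.5y) is solved at step 7

step 1 [0.5y] zero: DF = P = 9739/10000 ≈ 0.973900
step 2 [1y] zero: DF = P = 4687/5000 ≈ 0.937400
step 3 [1.5y] zero: DF = P = 9117/10000 ≈ 0.911700
step 4 [2y] swap r/2=611/18504: DF=(1 − 611/18504·(0.973900+0.937400+0.911700))/(1+611/18504) = 4389/5000 ≈ 0.877800
step 5 [2.5y] bond c/2=19/800: DF=(7765389/8000000 − 19/800·(0.973900+0.937400+0.911700+0.877800))/(1+19/800) = 8623/10000 ≈ 0.862300
step 6 [3y] bond c/2=1/160: DF=(711493/800000 − 1/160·(0.973900+0.937400+0.911700+0.877800+0.862300))/(1+1/160) = 1711/2000 ≈ 0.855500
step 7 [3.5y] swap r/2=1743/62443: DF=(1 − 1743/62443·(0.973900+0.937400+0.911700+0.877800+0.862300+0.855500))/(1+1743/62443) = 8257/10000 ≈ 0.825700
step 8 [4y] bond c/2=3/400: DF=(1729643/2000000 − 3/400·(0.973900+0.937400+0.911700+0.877800+0.862300+0.855500+0.825700))/(1+3/400) = 8119/10000 ≈ 0.811900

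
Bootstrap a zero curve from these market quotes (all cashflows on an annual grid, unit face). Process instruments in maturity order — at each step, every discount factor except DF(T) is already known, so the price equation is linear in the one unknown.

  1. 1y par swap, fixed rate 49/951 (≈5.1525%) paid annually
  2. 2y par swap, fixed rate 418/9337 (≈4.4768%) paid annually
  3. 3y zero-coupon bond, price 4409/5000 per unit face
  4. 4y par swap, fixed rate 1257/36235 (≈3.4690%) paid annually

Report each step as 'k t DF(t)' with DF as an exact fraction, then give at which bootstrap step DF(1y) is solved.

step 1 [1y] swap r/1=49/951: DF=(1 − 49/951·(0))/(1+49/951) = 951/1000 ≈ 0.951000
step 2 [2y] swap r/1=418/9337: DF=(1 − 418/9337·(0.951000))/(1+418/9337) = 2291/2500 ≈ 0.916400
step 3 [3y] zero: DF = P = 4409/5000 ≈ 0.881800
step 4 [4y] swap r/1=1257/36235: DF=(1 − 1257/36235·(0.951000+0.916400+0.881800))/(1+1257/36235) = 8743/10000 ≈ 0.874300

1 1 951/1000
2 2 2291/2500
3 3 4409/5000
4 4 8743/10000
DF(1y) is solved at step 1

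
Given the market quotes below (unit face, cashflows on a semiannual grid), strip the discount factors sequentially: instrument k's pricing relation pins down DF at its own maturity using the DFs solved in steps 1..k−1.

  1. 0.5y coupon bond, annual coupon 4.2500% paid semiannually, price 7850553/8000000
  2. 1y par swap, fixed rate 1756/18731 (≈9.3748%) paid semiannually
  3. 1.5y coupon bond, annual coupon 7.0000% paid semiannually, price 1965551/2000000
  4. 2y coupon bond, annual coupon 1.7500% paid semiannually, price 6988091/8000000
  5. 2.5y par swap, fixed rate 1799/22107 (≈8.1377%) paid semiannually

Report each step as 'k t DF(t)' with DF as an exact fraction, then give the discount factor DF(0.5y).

1 1/2 9609/10000
2 1 4561/5000
3 3/2 4431/5000
4 2 421/500
5 5/2 8201/10000
DF(0.5y) = 9609/10000 ≈ 0.960900

step 1 [0.5y] bond c/2=17/800: DF=(7850553/8000000 − 17/800·(0))/(1+17/800) = 9609/10000 ≈ 0.960900
step 2 [1y] swap r/2=878/18731: DF=(1 − 878/18731·(0.960900))/(1+878/18731) = 4561/5000 ≈ 0.912200
step 3 [1.5y] bond c/2=7/200: DF=(1965551/2000000 − 7/200·(0.960900+0.912200))/(1+7/200) = 4431/5000 ≈ 0.886200
step 4 [2y] bond c/2=7/800: DF=(6988091/8000000 − 7/800·(0.960900+0.912200+0.886200))/(1+7/800) = 421/500 ≈ 0.842000
step 5 [2.5y] swap r/2=1799/44214: DF=(1 − 1799/44214·(0.960900+0.912200+0.886200+0.842000))/(1+1799/44214) = 8201/10000 ≈ 0.820100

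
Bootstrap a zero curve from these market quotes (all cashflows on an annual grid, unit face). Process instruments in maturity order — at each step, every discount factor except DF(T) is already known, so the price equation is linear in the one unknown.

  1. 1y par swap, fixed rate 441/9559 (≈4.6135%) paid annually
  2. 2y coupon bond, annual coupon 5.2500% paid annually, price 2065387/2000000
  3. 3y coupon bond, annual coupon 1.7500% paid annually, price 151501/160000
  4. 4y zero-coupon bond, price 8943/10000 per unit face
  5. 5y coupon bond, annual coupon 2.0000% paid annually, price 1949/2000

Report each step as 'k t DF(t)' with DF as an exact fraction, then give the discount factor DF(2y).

step 1 [1y] swap r/1=441/9559: DF=(1 − 441/9559·(0))/(1+441/9559) = 9559/10000 ≈ 0.955900
step 2 [2y] bond c/1=21/400: DF=(2065387/2000000 − 21/400·(0.955900))/(1+21/400) = 1867/2000 ≈ 0.933500
step 3 [3y] bond c/1=7/400: DF=(151501/160000 − 7/400·(0.955900+0.933500))/(1+7/400) = 8981/10000 ≈ 0.898100
step 4 [4y] zero: DF = P = 8943/10000 ≈ 0.894300
step 5 [5y] bond c/1=1/50: DF=(1949/2000 − 1/50·(0.955900+0.933500+0.898100+0.894300))/(1+1/50) = 552/625 ≈ 0.883200

1 1 9559/10000
2 2 1867/2000
3 3 8981/10000
4 4 8943/10000
5 5 552/625
DF(2y) = 1867/2000 ≈ 0.933500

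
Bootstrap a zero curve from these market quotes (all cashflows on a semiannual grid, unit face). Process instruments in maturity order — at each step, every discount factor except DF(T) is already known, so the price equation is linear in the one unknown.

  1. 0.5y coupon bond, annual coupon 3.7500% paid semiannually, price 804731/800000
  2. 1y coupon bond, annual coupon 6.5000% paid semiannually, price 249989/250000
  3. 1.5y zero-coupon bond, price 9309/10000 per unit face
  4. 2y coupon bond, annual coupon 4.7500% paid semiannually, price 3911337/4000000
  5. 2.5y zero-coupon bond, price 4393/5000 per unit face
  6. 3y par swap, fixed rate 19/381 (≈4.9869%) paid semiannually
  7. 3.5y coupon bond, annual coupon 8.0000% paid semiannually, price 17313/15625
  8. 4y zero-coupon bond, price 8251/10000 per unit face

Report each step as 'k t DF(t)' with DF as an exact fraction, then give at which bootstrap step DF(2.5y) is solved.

step 1 [0.5y] bond c/2=3/160: DF=(804731/800000 − 3/160·(0))/(1+3/160) = 4937/5000 ≈ 0.987400
step 2 [1y] bond c/2=13/400: DF=(249989/250000 − 13/400·(0.987400))/(1+13/400) = 4687/5000 ≈ 0.937400
step 3 [1.5y] zero: DF = P = 9309/10000 ≈ 0.930900
step 4 [2y] bond c/2=19/800: DF=(3911337/4000000 − 19/800·(0.987400+0.937400+0.930900))/(1+19/800) = 8889/10000 ≈ 0.888900
step 5 [2.5y] zero: DF = P = 4393/5000 ≈ 0.878600
step 6 [3y] swap r/2=19/762: DF=(1 − 19/762·(0.987400+0.937400+0.930900+0.888900+0.878600))/(1+19/762) = 1079/1250 ≈ 0.863200
step 7 [3.5y] bond c/2=1/25: DF=(17313/15625 − 1/25·(0.987400+0.937400+0.930900+0.888900+0.878600+0.863200))/(1+1/25) = 534/625 ≈ 0.854400
step 8 [4y] zero: DF = P = 8251/10000 ≈ 0.825100

1 1/2 4937/5000
2 1 4687/5000
3 3/2 9309/10000
4 2 8889/10000
5 5/2 4393/5000
6 3 1079/1250
7 7/2 534/625
8 4 8251/10000
DF(2.5y) is solved at step 5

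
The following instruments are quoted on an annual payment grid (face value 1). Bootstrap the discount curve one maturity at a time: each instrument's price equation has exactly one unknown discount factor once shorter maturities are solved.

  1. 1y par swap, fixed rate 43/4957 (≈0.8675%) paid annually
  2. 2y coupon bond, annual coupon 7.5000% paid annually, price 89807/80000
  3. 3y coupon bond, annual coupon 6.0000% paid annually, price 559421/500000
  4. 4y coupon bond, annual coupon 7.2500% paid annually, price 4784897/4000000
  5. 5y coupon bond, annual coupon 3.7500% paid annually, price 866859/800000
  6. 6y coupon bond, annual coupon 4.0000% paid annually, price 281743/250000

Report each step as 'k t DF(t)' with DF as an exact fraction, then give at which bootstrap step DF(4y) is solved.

1 1 4957/5000
2 2 9751/10000
3 3 4721/5000
4 4 4593/5000
5 5 453/500
6 6 1803/2000
DF(4y) is solved at step 4

step 1 [1y] swap r/1=43/4957: DF=(1 − 43/4957·(0))/(1+43/4957) = 4957/5000 ≈ 0.991400
step 2 [2y] bond c/1=3/40: DF=(89807/80000 − 3/40·(0.991400))/(1+3/40) = 9751/10000 ≈ 0.975100
step 3 [3y] bond c/1=3/50: DF=(559421/500000 − 3/50·(0.991400+0.975100))/(1+3/50) = 4721/5000 ≈ 0.944200
step 4 [4y] bond c/1=29/400: DF=(4784897/4000000 − 29/400·(0.991400+0.975100+0.944200))/(1+29/400) = 4593/5000 ≈ 0.918600
step 5 [5y] bond c/1=3/80: DF=(866859/800000 − 3/80·(0.991400+0.975100+0.944200+0.918600))/(1+3/80) = 453/500 ≈ 0.906000
step 6 [6y] bond c/1=1/25: DF=(281743/250000 − 1/25·(0.991400+0.975100+0.944200+0.918600+0.906000))/(1+1/25) = 1803/2000 ≈ 0.901500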